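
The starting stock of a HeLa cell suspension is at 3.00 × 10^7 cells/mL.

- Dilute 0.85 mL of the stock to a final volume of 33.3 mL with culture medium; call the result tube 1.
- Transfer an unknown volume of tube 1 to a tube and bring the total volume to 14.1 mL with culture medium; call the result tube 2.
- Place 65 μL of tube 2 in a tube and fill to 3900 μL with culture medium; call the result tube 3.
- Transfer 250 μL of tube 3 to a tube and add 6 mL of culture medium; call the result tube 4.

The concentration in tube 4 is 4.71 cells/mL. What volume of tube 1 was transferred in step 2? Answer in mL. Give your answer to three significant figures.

0.130 mL

Step 1: 0.85 mL brought to 33.3 mL → factor 33.3/0.85 = 39.176
Step 2: v brought to 14.1 mL → factor = 14.1 mL/v
Step 3: 65 μL brought to 3900 μL → factor 3900/65 = 60
Step 4: 250 μL + 6 mL = 6250 μL total → factor 6250/250 = 25
Product of known-step factors = 58765
Overall factor = 3.00 × 10^7 cells/mL / (4.71 cells/mL) = 6.3694 × 10^6
Step-2 factor = 6.3694 × 10^6 / 58765 = 108.39
v = 14.1 mL / 108.39 = 0.130 mL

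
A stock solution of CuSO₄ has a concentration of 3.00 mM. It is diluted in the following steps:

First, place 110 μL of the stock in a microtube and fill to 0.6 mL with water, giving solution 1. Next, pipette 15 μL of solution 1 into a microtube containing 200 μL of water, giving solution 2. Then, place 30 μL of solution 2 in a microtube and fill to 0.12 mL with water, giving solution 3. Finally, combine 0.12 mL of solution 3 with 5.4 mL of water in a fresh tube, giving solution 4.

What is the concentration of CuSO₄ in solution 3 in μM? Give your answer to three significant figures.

9.59 μM

Step 1: 110 μL brought to 0.6 mL → factor 600/110 = 5.4545
Step 2: 15 μL + 200 μL = 215 μL total → factor 215/15 = 14.333
Step 3: 30 μL brought to 0.12 mL → factor 120/30 = 4
Dilution factor through solution 3 = 5.4545 × 14.333 × 4 = 312.73
[solution 3] = 3.00 mM / 312.73 = 0.009593 mM = 9.59 μM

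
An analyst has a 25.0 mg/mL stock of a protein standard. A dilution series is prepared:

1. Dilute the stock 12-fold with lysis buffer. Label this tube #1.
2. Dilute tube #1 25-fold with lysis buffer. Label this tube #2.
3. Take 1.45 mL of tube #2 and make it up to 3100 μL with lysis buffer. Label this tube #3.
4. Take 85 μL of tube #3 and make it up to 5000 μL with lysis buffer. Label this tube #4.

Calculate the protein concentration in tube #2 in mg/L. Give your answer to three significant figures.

Step 1: 12-fold → factor 12
Step 2: 25-fold → factor 25
Dilution factor through tube #2 = 12 × 25 = 300
[tube #2] = 25.0 mg/mL / 300 = 0.08333 mg/mL = 83.3 mg/L

83.3 mg/L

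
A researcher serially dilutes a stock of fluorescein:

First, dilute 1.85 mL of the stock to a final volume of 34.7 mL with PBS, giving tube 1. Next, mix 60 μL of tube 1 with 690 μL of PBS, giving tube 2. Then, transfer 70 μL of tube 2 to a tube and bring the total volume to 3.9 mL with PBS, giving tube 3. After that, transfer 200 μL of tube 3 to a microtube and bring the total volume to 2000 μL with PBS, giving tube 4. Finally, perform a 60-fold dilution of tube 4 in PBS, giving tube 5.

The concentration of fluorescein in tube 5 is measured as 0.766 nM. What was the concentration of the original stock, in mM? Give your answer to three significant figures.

6.00 mM

Step 1: 1.85 mL brought to 34.7 mL → factor 34.7/1.85 = 18.757
Step 2: 60 μL + 690 μL = 750 μL total → factor 750/60 = 12.5
Step 3: 70 μL brought to 3.9 mL → factor 3900/70 = 55.714
Step 4: 200 μL brought to 2000 μL → factor 2000/200 = 10
Step 5: 60-fold → factor 60
Overall dilution factor = 18.757 × 12.5 × 55.714 × 10 × 60 = 7.8376 × 10^6
Stock = 0.766 nM × 7.8376 × 10^6 = 6.004 × 10^6 nM = 6.00 mM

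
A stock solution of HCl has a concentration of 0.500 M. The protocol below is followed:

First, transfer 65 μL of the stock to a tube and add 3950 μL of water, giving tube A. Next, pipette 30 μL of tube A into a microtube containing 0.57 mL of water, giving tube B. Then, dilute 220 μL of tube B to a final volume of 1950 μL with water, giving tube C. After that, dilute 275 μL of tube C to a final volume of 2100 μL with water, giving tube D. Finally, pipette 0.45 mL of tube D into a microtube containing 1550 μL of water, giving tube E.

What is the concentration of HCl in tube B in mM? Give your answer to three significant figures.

0.405 mM

Step 1: 65 μL + 3950 μL = 4015 μL total → factor 4015/65 = 61.769
Step 2: 30 μL + 0.57 mL = 600 μL total → factor 600/30 = 20
Dilution factor through tube B = 61.769 × 20 = 1235.4
[tube B] = 0.500 M / 1235.4 = 0.0004047 M = 0.405 mM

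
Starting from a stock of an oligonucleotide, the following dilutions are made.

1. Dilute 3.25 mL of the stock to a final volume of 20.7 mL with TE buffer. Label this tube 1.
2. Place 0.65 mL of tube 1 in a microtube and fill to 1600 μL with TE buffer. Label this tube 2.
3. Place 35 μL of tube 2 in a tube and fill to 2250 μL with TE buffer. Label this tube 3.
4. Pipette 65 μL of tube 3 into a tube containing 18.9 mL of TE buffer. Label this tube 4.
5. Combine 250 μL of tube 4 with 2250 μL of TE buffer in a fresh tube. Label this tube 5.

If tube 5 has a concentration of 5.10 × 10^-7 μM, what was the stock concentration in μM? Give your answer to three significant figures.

1.50 μM

Step 1: 3.25 mL brought to 20.7 mL → factor 20.7/3.25 = 6.3692
Step 2: 0.65 mL brought to 1600 μL → factor 1.6/0.65 = 2.4615
Step 3: 35 μL brought to 2250 μL → factor 2250/35 = 64.286
Step 4: 65 μL + 18.9 mL = 18965 μL total → factor 18965/65 = 291.77
Step 5: 250 μL + 2250 μL = 2500 μL total → factor 2500/250 = 10
Overall dilution factor = 6.3692 × 2.4615 × 64.286 × 291.77 × 10 = 2.9407 × 10^6
Stock = 5.10 × 10^-7 μM × 2.9407 × 10^6 = 1.50 μM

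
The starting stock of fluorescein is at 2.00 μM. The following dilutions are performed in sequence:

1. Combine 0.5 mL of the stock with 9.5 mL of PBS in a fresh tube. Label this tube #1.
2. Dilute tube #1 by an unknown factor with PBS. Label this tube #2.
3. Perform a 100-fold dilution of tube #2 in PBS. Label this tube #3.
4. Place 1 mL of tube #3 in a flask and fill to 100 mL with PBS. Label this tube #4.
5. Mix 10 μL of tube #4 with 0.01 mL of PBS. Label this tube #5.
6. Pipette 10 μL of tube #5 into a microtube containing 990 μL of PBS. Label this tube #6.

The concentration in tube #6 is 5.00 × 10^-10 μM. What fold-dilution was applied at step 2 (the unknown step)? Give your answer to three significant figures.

Step 1: 0.5 mL + 9.5 mL = 10 mL total → factor 10/0.5 = 20
Step 2: unknown factor x
Step 3: 100-fold → factor 100
Step 4: 1 mL brought to 100 mL → factor 100/1 = 100
Step 5: 10 μL + 0.01 mL = 20 μL total → factor 20/10 = 2
Step 6: 10 μL + 990 μL = 1000 μL total → factor 1000/10 = 100
Product of known-step factors = 4 × 10^7
Overall factor = 2.00 μM / (5.00 × 10^-10 μM) = 4 × 10^9
x = 4 × 10^9 / 4 × 10^7 = 100

100-fold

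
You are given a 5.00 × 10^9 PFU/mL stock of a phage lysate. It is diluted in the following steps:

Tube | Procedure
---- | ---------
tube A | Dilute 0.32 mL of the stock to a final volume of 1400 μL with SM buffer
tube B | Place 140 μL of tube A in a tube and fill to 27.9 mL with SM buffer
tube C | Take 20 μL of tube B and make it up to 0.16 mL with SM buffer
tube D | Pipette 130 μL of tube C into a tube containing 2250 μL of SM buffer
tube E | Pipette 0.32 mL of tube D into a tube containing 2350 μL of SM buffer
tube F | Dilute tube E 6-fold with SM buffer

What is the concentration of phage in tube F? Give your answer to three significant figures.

Step 1: 0.32 mL brought to 1400 μL → factor 1.4/0.32 = 4.375
Step 2: 140 μL brought to 27.9 mL → factor 27900/140 = 199.29
Step 3: 20 μL brought to 0.16 mL → factor 160/20 = 8
Step 4: 130 μL + 2250 μL = 2380 μL total → factor 2380/130 = 18.308
Step 5: 0.32 mL + 2350 μL = 2.67 mL total → factor 2.67/0.32 = 8.3438
Step 6: 6-fold → factor 6
Overall dilution factor = 4.375 × 199.29 × 8 × 18.308 × 8.3438 × 6 = 6.3928 × 10^6
Final = 5.00 × 10^9 PFU/mL / 6.3928 × 10^6 = 782 PFU/mL

782 PFU/mL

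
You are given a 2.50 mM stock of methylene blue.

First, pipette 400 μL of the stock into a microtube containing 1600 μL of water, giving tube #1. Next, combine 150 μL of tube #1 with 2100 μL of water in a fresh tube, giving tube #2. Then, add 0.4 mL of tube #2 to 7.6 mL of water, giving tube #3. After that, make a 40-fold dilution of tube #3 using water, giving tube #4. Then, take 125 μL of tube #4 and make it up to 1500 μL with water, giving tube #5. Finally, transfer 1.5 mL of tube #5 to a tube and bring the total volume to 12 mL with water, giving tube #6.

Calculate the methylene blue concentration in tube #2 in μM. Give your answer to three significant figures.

33.3 μM

Step 1: 400 μL + 1600 μL = 2000 μL total → factor 2000/400 = 5
Step 2: 150 μL + 2100 μL = 2250 μL total → factor 2250/150 = 15
Dilution factor through tube #2 = 5 × 15 = 75
[tube #2] = 2.50 mM / 75 = 0.03333 mM = 33.3 μM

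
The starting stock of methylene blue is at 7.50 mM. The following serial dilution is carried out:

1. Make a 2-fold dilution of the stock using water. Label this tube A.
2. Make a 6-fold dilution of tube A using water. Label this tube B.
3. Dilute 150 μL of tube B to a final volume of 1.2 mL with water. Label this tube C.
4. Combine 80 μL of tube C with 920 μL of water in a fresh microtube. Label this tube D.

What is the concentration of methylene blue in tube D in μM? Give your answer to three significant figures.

6.25 μM

Step 1: 2-fold → factor 2
Step 2: 6-fold → factor 6
Step 3: 150 μL brought to 1.2 mL → factor 1200/150 = 8
Step 4: 80 μL + 920 μL = 1000 μL total → factor 1000/80 = 12.5
Overall dilution factor = 2 × 6 × 8 × 12.5 = 1200
Final = 7.50 mM / 1200 = 0.006250 mM = 6.25 μM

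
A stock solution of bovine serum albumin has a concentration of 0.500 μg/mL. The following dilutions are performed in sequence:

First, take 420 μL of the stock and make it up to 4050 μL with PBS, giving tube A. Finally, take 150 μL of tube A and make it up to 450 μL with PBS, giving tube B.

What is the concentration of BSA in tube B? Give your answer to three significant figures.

0.0173 μg/mL

Step 1: 420 μL brought to 4050 μL → factor 4050/420 = 9.6429
Step 2: 150 μL brought to 450 μL → factor 450/150 = 3
Overall dilution factor = 9.6429 × 3 = 28.929
Final = 0.500 μg/mL / 28.929 = 0.0173 μg/mL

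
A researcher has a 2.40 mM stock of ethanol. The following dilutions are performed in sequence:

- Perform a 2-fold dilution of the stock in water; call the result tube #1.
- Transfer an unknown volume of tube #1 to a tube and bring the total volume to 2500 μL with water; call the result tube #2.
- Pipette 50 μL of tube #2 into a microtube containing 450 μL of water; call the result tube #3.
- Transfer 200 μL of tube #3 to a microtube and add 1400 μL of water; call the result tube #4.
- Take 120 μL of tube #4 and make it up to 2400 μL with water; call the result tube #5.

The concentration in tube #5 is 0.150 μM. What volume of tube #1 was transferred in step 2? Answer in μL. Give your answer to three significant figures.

Step 1: 2-fold → factor 2
Step 2: v brought to 2500 μL → factor = 2500 μL/v
Step 3: 50 μL + 450 μL = 500 μL total → factor 500/50 = 10
Step 4: 200 μL + 1400 μL = 1600 μL total → factor 1600/200 = 8
Step 5: 120 μL brought to 2400 μL → factor 2400/120 = 20
Product of known-step factors = 3200
Overall factor = 2.40 mM / (0.150 μM) = 16000
Step-2 factor = 16000 / 3200 = 5
v = 2500 μL / 5 = 500 μL

500 μL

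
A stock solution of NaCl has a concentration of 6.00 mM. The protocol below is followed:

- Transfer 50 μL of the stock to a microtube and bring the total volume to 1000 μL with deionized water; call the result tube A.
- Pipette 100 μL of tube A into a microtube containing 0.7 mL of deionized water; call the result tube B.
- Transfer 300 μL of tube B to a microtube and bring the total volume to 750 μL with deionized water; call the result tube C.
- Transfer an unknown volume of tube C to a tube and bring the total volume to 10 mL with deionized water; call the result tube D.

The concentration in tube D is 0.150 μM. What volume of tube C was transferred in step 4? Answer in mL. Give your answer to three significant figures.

0.100 mL

Step 1: 50 μL brought to 1000 μL → factor 1000/50 = 20
Step 2: 100 μL + 0.7 mL = 800 μL total → factor 800/100 = 8
Step 3: 300 μL brought to 750 μL → factor 750/300 = 2.5
Step 4: v brought to 10 mL → factor = 10 mL/v
Product of known-step factors = 400
Overall factor = 6.00 mM / (0.150 μM) = 40000
Step-4 factor = 40000 / 400 = 100
v = 10 mL / 100 = 0.100 mL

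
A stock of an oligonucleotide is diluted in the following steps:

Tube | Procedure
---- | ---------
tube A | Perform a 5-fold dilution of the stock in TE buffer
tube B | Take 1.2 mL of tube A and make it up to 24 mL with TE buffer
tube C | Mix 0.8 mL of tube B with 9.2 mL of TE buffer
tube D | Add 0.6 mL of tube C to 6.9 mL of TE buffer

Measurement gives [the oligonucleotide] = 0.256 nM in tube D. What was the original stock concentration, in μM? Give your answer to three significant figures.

4.00 μM

Step 1: 5-fold → factor 5
Step 2: 1.2 mL brought to 24 mL → factor 24/1.2 = 20
Step 3: 0.8 mL + 9.2 mL = 10 mL total → factor 10/0.8 = 12.5
Step 4: 0.6 mL + 6.9 mL = 7.5 mL total → factor 7.5/0.6 = 12.5
Overall dilution factor = 5 × 20 × 12.5 × 12.5 = 15625
Stock = 0.256 nM × 15625 = 4000 nM = 4.00 μM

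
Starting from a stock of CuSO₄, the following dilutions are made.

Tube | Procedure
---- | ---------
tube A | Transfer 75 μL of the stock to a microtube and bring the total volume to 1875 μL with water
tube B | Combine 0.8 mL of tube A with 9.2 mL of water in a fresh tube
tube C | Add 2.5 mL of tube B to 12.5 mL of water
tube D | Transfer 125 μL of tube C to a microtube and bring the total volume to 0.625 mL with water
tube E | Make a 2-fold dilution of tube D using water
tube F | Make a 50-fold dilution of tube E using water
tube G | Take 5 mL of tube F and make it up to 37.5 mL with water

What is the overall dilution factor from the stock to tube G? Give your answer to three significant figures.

7.03 × 10^6

Step 1: 75 μL brought to 1875 μL → factor 1875/75 = 25
Step 2: 0.8 mL + 9.2 mL = 10 mL total → factor 10/0.8 = 12.5
Step 3: 2.5 mL + 12.5 mL = 15 mL total → factor 15/2.5 = 6
Step 4: 125 μL brought to 0.625 mL → factor 625/125 = 5
Step 5: 2-fold → factor 2
Step 6: 50-fold → factor 50
Step 7: 5 mL brought to 37.5 mL → factor 37.5/5 = 7.5
Overall dilution factor = 25 × 12.5 × 6 × 5 × 2 × 50 × 7.5 = 7.0312 × 10^6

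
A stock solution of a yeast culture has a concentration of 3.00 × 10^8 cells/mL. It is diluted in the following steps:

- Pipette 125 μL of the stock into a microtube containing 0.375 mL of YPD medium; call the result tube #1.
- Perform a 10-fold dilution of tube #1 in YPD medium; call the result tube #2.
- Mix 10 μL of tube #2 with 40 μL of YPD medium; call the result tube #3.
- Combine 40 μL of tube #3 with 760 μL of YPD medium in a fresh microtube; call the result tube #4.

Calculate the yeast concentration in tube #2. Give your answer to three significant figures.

Step 1: 125 μL + 0.375 mL = 500 μL total → factor 500/125 = 4
Step 2: 10-fold → factor 10
Dilution factor through tube #2 = 4 × 10 = 40
[tube #2] = 3.00 × 10^8 cells/mL / 40 = 7.50 × 10^6 cells/mL

7.50 × 10^6 cells/mL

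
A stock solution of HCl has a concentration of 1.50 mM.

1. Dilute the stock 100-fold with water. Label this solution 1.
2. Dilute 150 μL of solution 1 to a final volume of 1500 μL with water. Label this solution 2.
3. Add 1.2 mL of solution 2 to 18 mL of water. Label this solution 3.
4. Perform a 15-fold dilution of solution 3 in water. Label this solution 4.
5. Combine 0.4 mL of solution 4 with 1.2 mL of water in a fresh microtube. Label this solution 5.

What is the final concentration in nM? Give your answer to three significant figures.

Step 1: 100-fold → factor 100
Step 2: 150 μL brought to 1500 μL → factor 1500/150 = 10
Step 3: 1.2 mL + 18 mL = 19.2 mL total → factor 19.2/1.2 = 16
Step 4: 15-fold → factor 15
Step 5: 0.4 mL + 1.2 mL = 1.6 mL total → factor 1.6/0.4 = 4
Overall dilution factor = 100 × 10 × 16 × 15 × 4 = 9.6 × 10^5
Final = 1.50 mM / 9.6 × 10^5 = 1.563 × 10^-6 mM = 1.56 nM

1.56 nM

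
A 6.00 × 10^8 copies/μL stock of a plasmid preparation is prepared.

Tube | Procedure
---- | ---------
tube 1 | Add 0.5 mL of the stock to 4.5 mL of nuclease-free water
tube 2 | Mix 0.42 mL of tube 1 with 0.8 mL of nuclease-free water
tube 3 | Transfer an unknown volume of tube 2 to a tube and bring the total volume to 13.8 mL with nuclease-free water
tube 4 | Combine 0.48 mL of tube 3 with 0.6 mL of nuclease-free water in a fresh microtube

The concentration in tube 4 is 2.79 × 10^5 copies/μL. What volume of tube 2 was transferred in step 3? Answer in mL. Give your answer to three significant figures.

0.419 mL

Step 1: 0.5 mL + 4.5 mL = 5 mL total → factor 5/0.5 = 10
Step 2: 0.42 mL + 0.8 mL = 1.22 mL total → factor 1.22/0.42 = 2.9048
Step 3: v brought to 13.8 mL → factor = 13.8 mL/v
Step 4: 0.48 mL + 0.6 mL = 1.08 mL total → factor 1.08/0.48 = 2.25
Product of known-step factors = 65.357
Overall factor = 6.00 × 10^8 copies/μL / (2.79 × 10^5 copies/μL) = 2150.5
Step-3 factor = 2150.5 / 65.357 = 32.904
v = 13.8 mL / 32.904 = 0.419 mL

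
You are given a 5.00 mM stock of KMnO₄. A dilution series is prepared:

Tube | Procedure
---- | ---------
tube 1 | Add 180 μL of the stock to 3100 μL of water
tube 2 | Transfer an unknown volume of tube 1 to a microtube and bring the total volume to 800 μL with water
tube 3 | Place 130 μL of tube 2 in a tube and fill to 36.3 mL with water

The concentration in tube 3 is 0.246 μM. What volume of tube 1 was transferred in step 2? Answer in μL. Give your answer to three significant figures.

200 μL

Step 1: 180 μL + 3100 μL = 3280 μL total → factor 3280/180 = 18.222
Step 2: v brought to 800 μL → factor = 800 μL/v
Step 3: 130 μL brought to 36.3 mL → factor 36300/130 = 279.23
Product of known-step factors = 5088.2
Overall factor = 5.00 mM / (0.246 μM) = 20325
Step-2 factor = 20325 / 5088.2 = 3.9946
v = 800 μL / 3.9946 = 200 μL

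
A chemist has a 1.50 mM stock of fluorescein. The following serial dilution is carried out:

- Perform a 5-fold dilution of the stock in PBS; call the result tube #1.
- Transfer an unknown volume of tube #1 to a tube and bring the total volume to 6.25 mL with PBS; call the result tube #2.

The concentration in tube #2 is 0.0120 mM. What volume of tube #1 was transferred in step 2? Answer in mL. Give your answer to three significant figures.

Step 1: 5-fold → factor 5
Step 2: v brought to 6.25 mL → factor = 6.25 mL/v
Product of known-step factors = 5
Overall factor = 1.50 mM / (0.0120 mM) = 125
Step-2 factor = 125 / 5 = 25
v = 6.25 mL / 25 = 0.250 mL

0.250 mL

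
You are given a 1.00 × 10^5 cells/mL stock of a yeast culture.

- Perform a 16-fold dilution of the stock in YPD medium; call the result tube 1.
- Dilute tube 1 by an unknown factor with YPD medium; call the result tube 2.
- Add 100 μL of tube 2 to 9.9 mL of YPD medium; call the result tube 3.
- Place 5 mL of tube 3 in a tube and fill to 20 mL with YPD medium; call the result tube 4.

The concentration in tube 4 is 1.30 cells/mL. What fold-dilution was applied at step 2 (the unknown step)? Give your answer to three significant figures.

Step 1: 16-fold → factor 16
Step 2: unknown factor x
Step 3: 100 μL + 9.9 mL = 10000 μL total → factor 10000/100 = 100
Step 4: 5 mL brought to 20 mL → factor 20/5 = 4
Product of known-step factors = 6400
Overall factor = 1.00 × 10^5 cells/mL / (1.30 cells/mL) = 76923
x = 76923 / 6400 = 12.0

12.0-fold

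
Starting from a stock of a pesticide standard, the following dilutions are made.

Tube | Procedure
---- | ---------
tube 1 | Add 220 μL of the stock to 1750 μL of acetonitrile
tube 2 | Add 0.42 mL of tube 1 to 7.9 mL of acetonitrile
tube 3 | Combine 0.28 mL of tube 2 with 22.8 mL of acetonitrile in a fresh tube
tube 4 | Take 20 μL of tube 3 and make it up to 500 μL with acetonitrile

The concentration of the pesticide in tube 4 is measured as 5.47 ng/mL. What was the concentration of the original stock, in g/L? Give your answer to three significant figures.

2.00 g/L

Step 1: 220 μL + 1750 μL = 1970 μL total → factor 1970/220 = 8.9545
Step 2: 0.42 mL + 7.9 mL = 8.32 mL total → factor 8.32/0.42 = 19.81
Step 3: 0.28 mL + 22.8 mL = 23.08 mL total → factor 23.08/0.28 = 82.429
Step 4: 20 μL brought to 500 μL → factor 500/20 = 25
Overall dilution factor = 8.9545 × 19.81 × 82.429 × 25 = 3.6554 × 10^5
Stock = 5.47 ng/mL × 3.6554 × 10^5 = 2.000 × 10^6 ng/mL = 2.00 g/L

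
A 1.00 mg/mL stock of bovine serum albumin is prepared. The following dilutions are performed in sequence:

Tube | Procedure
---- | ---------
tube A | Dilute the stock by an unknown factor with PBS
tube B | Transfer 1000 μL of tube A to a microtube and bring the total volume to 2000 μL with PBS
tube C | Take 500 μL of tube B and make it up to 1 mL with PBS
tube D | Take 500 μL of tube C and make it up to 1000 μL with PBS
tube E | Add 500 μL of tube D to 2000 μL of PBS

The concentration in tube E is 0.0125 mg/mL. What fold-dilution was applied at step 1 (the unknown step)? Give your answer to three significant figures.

Step 1: unknown factor x
Step 2: 1000 μL brought to 2000 μL → factor 2000/1000 = 2
Step 3: 500 μL brought to 1 mL → factor 1000/500 = 2
Step 4: 500 μL brought to 1000 μL → factor 1000/500 = 2
Step 5: 500 μL + 2000 μL = 2500 μL total → factor 2500/500 = 5
Product of known-step factors = 40
Overall factor = 1.00 mg/mL / (0.0125 mg/mL) = 80
x = 80 / 40 = 2.00

2.00-fold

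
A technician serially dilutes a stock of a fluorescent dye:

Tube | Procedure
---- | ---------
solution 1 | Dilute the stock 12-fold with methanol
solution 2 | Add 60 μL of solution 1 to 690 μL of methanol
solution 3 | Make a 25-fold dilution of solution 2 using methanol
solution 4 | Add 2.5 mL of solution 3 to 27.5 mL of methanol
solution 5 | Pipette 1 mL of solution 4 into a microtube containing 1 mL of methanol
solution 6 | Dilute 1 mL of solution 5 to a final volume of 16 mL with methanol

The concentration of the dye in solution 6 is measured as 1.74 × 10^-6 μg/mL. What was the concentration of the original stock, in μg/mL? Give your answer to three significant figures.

Step 1: 12-fold → factor 12
Step 2: 60 μL + 690 μL = 750 μL total → factor 750/60 = 12.5
Step 3: 25-fold → factor 25
Step 4: 2.5 mL + 27.5 mL = 30 mL total → factor 30/2.5 = 12
Step 5: 1 mL + 1 mL = 2 mL total → factor 2/1 = 2
Step 6: 1 mL brought to 16 mL → factor 16/1 = 16
Overall dilution factor = 12 × 12.5 × 25 × 12 × 2 × 16 = 1.44 × 10^6
Stock = 1.74 × 10^-6 μg/mL × 1.44 × 10^6 = 2.51 μg/mL

2.51 μg/mL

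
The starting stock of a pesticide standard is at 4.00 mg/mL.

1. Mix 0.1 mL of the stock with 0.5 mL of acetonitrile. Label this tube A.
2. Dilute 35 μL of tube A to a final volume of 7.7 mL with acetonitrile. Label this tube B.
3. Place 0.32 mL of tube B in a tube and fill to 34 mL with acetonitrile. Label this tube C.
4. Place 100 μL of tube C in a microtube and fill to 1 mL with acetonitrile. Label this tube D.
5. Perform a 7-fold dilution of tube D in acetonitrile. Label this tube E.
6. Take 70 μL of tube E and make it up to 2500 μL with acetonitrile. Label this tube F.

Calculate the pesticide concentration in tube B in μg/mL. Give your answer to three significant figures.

Step 1: 0.1 mL + 0.5 mL = 0.6 mL total → factor 0.6/0.1 = 6
Step 2: 35 μL brought to 7.7 mL → factor 7700/35 = 220
Dilution factor through tube B = 6 × 220 = 1320
[tube B] = 4.00 mg/mL / 1320 = 0.003030 mg/mL = 3.03 μg/mL

3.03 μg/mL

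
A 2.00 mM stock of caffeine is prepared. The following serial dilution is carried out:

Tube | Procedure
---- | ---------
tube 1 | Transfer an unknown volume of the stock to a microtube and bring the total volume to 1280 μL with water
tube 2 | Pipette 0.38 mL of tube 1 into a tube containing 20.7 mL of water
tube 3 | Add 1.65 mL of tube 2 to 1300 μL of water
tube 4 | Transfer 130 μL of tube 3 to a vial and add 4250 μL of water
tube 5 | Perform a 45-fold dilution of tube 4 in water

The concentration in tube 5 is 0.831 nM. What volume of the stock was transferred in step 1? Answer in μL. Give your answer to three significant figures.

Step 1: v brought to 1280 μL → factor = 1280 μL/v
Step 2: 0.38 mL + 20.7 mL = 21.08 mL total → factor 21.08/0.38 = 55.474
Step 3: 1.65 mL + 1300 μL = 2.95 mL total → factor 2.95/1.65 = 1.7879
Step 4: 130 μL + 4250 μL = 4380 μL total → factor 4380/130 = 33.692
Step 5: 45-fold → factor 45
Product of known-step factors = 1.5037 × 10^5
Overall factor = 2.00 mM / (0.831 nM) = 2.4067 × 10^6
Step-1 factor = 2.4067 × 10^6 / 1.5037 × 10^5 = 16.005
v = 1280 μL / 16.005 = 80.0 μL

80.0 μL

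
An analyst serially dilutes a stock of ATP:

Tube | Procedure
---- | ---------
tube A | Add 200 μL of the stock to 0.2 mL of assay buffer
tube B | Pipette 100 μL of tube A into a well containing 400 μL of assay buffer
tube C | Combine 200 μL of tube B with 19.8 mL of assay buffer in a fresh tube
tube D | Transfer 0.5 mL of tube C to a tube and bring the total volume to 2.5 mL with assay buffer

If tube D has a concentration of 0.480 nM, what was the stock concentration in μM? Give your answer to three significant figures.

Step 1: 200 μL + 0.2 mL = 400 μL total → factor 400/200 = 2
Step 2: 100 μL + 400 μL = 500 μL total → factor 500/100 = 5
Step 3: 200 μL + 19.8 mL = 20000 μL total → factor 20000/200 = 100
Step 4: 0.5 mL brought to 2.5 mL → factor 2.5/0.5 = 5
Overall dilution factor = 2 × 5 × 100 × 5 = 5000
Stock = 0.480 nM × 5000 = 2400 nM = 2.40 μM

2.40 μM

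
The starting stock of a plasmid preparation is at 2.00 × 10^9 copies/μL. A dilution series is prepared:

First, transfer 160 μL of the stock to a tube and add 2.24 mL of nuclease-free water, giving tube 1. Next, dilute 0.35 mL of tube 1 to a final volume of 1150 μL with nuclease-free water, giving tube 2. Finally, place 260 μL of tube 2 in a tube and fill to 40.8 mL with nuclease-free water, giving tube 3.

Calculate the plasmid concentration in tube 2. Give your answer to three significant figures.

Step 1: 160 μL + 2.24 mL = 2400 μL total → factor 2400/160 = 15
Step 2: 0.35 mL brought to 1150 μL → factor 1.15/0.35 = 3.2857
Dilution factor through tube 2 = 15 × 3.2857 = 49.286
[tube 2] = 2.00 × 10^9 copies/μL / 49.286 = 4.06 × 10^7 copies/μL

4.06 × 10^7 copies/μL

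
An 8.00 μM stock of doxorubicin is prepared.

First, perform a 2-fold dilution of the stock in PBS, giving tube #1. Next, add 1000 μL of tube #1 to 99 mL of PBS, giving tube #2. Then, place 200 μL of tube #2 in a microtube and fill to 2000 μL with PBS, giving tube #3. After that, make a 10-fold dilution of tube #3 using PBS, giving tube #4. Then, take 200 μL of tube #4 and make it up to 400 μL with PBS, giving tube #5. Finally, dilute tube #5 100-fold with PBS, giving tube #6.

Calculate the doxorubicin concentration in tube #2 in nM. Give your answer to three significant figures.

Step 1: 2-fold → factor 2
Step 2: 1000 μL + 99 mL = 1 × 10^5 μL total → factor 1 × 10^5/1000 = 100
Dilution factor through tube #2 = 2 × 100 = 200
[tube #2] = 8.00 μM / 200 = 0.04000 μM = 40.0 nM

40.0 nM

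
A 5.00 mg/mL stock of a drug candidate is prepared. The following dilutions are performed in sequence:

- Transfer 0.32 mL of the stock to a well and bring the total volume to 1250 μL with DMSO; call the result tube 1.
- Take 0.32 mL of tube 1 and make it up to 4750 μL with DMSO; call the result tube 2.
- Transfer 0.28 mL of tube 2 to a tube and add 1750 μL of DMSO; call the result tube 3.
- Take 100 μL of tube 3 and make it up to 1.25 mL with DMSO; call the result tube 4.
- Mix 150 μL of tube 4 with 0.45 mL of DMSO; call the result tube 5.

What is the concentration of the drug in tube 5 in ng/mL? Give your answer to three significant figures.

238 ng/mL

Step 1: 0.32 mL brought to 1250 μL → factor 1.25/0.32 = 3.9062
Step 2: 0.32 mL brought to 4750 μL → factor 4.75/0.32 = 14.844
Step 3: 0.28 mL + 1750 μL = 2.03 mL total → factor 2.03/0.28 = 7.25
Step 4: 100 μL brought to 1.25 mL → factor 1250/100 = 12.5
Step 5: 150 μL + 0.45 mL = 600 μL total → factor 600/150 = 4
Overall dilution factor = 3.9062 × 14.844 × 7.25 × 12.5 × 4 = 21019
Final = 5.00 mg/mL / 21019 = 0.0002379 mg/mL = 238 ng/mL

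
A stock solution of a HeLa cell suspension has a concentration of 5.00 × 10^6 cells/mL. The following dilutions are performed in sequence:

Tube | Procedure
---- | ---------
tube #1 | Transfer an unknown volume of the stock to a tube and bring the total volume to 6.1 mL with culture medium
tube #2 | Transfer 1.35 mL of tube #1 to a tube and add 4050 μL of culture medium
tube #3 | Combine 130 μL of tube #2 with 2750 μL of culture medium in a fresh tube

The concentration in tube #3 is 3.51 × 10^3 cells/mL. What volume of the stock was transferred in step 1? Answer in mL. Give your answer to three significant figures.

Step 1: v brought to 6.1 mL → factor = 6.1 mL/v
Step 2: 1.35 mL + 4050 μL = 5.4 mL total → factor 5.4/1.35 = 4
Step 3: 130 μL + 2750 μL = 2880 μL total → factor 2880/130 = 22.154
Product of known-step factors = 88.615
Overall factor = 5.00 × 10^6 cells/mL / (3.51 × 10^3 cells/mL) = 1424.5
Step-1 factor = 1424.5 / 88.615 = 16.075
v = 6.1 mL / 16.075 = 0.379 mL

0.379 mL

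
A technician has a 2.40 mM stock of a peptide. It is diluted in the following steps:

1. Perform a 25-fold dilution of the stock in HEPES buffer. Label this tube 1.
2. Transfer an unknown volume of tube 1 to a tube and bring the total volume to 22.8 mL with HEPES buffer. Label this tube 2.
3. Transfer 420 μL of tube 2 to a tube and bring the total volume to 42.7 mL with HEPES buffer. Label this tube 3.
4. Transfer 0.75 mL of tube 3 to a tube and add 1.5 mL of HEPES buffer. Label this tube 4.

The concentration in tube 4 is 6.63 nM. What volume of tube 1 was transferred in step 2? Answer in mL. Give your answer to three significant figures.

Step 1: 25-fold → factor 25
Step 2: v brought to 22.8 mL → factor = 22.8 mL/v
Step 3: 420 μL brought to 42.7 mL → factor 42700/420 = 101.67
Step 4: 0.75 mL + 1.5 mL = 2.25 mL total → factor 2.25/0.75 = 3
Product of known-step factors = 7625
Overall factor = 2.40 mM / (6.63 nM) = 3.6199 × 10^5
Step-2 factor = 3.6199 × 10^5 / 7625 = 47.474
v = 22.8 mL / 47.474 = 0.480 mL

0.480 mL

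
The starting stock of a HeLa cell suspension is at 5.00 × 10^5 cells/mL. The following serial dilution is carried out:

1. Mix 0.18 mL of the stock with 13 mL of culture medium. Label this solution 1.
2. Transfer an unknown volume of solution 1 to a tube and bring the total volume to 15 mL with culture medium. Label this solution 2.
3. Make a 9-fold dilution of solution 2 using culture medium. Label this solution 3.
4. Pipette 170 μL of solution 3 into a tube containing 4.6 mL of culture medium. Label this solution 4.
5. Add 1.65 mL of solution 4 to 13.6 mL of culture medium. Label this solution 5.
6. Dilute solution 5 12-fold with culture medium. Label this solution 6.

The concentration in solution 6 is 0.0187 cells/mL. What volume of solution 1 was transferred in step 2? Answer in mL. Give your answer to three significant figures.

Step 1: 0.18 mL + 13 mL = 13.18 mL total → factor 13.18/0.18 = 73.222
Step 2: v brought to 15 mL → factor = 15 mL/v
Step 3: 9-fold → factor 9
Step 4: 170 μL + 4.6 mL = 4770 μL total → factor 4770/170 = 28.059
Step 5: 1.65 mL + 13.6 mL = 15.25 mL total → factor 15.25/1.65 = 9.2424
Step 6: 12-fold → factor 12
Product of known-step factors = 2.0508 × 10^6
Overall factor = 5.00 × 10^5 cells/mL / (0.0187 cells/mL) = 2.6738 × 10^7
Step-2 factor = 2.6738 × 10^7 / 2.0508 × 10^6 = 13.038
v = 15 mL / 13.038 = 1.15 mL

1.15 mL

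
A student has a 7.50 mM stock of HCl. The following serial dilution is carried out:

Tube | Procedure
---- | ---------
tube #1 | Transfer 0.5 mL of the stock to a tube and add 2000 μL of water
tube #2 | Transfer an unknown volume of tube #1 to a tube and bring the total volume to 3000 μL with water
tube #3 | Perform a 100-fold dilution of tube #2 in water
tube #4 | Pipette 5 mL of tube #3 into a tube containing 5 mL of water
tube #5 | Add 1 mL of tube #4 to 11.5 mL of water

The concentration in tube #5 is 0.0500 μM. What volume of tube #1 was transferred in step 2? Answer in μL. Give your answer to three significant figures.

Step 1: 0.5 mL + 2000 μL = 2.5 mL total → factor 2.5/0.5 = 5
Step 2: v brought to 3000 μL → factor = 3000 μL/v
Step 3: 100-fold → factor 100
Step 4: 5 mL + 5 mL = 10 mL total → factor 10/5 = 2
Step 5: 1 mL + 11.5 mL = 12.5 mL total → factor 12.5/1 = 12.5
Product of known-step factors = 12500
Overall factor = 7.50 mM / (0.0500 μM) = 1.5 × 10^5
Step-2 factor = 1.5 × 10^5 / 12500 = 12
v = 3000 μL / 12 = 250 μL

250 μL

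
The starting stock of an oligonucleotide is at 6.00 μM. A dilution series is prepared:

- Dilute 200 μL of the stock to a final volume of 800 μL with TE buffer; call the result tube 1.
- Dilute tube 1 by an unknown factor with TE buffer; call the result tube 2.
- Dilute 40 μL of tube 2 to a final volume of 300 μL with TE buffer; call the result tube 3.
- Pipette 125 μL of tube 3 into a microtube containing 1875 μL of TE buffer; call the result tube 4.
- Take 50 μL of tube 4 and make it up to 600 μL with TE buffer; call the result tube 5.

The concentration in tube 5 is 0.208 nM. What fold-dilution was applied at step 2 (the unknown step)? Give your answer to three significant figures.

5.01-fold

Step 1: 200 μL brought to 800 μL → factor 800/200 = 4
Step 2: unknown factor x
Step 3: 40 μL brought to 300 μL → factor 300/40 = 7.5
Step 4: 125 μL + 1875 μL = 2000 μL total → factor 2000/125 = 16
Step 5: 50 μL brought to 600 μL → factor 600/50 = 12
Product of known-step factors = 5760
Overall factor = 6.00 μM / (0.208 nM) = 28846
x = 28846 / 5760 = 5.01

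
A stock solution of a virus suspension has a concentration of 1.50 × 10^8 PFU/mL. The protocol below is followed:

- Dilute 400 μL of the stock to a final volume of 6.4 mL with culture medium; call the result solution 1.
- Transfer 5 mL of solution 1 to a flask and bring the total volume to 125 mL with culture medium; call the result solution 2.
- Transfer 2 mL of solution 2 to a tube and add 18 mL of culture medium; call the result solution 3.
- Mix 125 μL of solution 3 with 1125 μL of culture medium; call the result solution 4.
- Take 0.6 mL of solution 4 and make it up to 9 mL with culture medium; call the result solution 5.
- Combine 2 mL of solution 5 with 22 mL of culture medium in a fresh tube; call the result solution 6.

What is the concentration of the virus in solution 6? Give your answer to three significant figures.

20.8 PFU/mL

Step 1: 400 μL brought to 6.4 mL → factor 6400/400 = 16
Step 2: 5 mL brought to 125 mL → factor 125/5 = 25
Step 3: 2 mL + 18 mL = 20 mL total → factor 20/2 = 10
Step 4: 125 μL + 1125 μL = 1250 μL total → factor 1250/125 = 10
Step 5: 0.6 mL brought to 9 mL → factor 9/0.6 = 15
Step 6: 2 mL + 22 mL = 24 mL total → factor 24/2 = 12
Overall dilution factor = 16 × 25 × 10 × 10 × 15 × 12 = 7.2 × 10^6
Final = 1.50 × 10^8 PFU/mL / 7.2 × 10^6 = 20.8 PFU/mL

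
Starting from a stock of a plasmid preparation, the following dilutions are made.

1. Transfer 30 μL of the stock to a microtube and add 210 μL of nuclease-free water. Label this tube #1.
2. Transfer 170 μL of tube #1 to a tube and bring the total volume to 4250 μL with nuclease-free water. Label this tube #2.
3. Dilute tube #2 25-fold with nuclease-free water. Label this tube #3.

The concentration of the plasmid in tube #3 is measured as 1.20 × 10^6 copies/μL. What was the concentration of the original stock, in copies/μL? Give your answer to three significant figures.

Step 1: 30 μL + 210 μL = 240 μL total → factor 240/30 = 8
Step 2: 170 μL brought to 4250 μL → factor 4250/170 = 25
Step 3: 25-fold → factor 25
Overall dilution factor = 8 × 25 × 25 = 5000
Stock = 1.20 × 10^6 copies/μL × 5000 = 6.00 × 10^9 copies/μL

6.00 × 10^9 copies/μL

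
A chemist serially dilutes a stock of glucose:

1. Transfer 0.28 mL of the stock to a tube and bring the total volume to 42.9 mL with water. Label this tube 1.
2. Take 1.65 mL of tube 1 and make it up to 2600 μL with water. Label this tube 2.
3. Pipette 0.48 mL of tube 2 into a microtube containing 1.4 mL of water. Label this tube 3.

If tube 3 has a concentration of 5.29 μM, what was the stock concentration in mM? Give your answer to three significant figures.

5.00 mM

Step 1: 0.28 mL brought to 42.9 mL → factor 42.9/0.28 = 153.21
Step 2: 1.65 mL brought to 2600 μL → factor 2.6/1.65 = 1.5758
Step 3: 0.48 mL + 1.4 mL = 1.88 mL total → factor 1.88/0.48 = 3.9167
Overall dilution factor = 153.21 × 1.5758 × 3.9167 = 945.6
Stock = 5.29 μM × 945.6 = 5002 μM = 5.00 mM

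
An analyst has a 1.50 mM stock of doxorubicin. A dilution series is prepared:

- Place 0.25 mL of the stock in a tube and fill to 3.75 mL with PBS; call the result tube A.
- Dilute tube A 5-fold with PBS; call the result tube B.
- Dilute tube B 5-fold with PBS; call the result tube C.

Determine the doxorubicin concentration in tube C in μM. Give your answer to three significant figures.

4.00 μM

Step 1: 0.25 mL brought to 3.75 mL → factor 3.75/0.25 = 15
Step 2: 5-fold → factor 5
Step 3: 5-fold → factor 5
Overall dilution factor = 15 × 5 × 5 = 375
Final = 1.50 mM / 375 = 0.004000 mM = 4.00 μM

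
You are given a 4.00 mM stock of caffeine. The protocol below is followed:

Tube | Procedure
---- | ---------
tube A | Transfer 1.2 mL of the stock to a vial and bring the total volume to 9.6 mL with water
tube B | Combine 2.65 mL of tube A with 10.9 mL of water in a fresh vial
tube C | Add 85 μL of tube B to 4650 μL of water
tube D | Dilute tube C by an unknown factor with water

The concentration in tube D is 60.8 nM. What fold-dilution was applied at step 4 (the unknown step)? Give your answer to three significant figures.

Step 1: 1.2 mL brought to 9.6 mL → factor 9.6/1.2 = 8
Step 2: 2.65 mL + 10.9 mL = 13.55 mL total → factor 13.55/2.65 = 5.1132
Step 3: 85 μL + 4650 μL = 4735 μL total → factor 4735/85 = 55.706
Step 4: unknown factor x
Product of known-step factors = 2278.7
Overall factor = 4.00 mM / (60.8 nM) = 65789
x = 65789 / 2278.7 = 28.9

28.9-fold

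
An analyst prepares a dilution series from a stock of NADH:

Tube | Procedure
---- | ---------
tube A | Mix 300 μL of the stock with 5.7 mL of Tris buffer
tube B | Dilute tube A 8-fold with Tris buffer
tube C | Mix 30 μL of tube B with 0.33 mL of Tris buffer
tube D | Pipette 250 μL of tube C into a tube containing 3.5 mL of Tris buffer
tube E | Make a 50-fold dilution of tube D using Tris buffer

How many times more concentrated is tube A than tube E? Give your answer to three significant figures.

Step 1: 300 μL + 5.7 mL = 6000 μL total → factor 6000/300 = 20
Step 2: 8-fold → factor 8
Step 3: 30 μL + 0.33 mL = 360 μL total → factor 360/30 = 12
Step 4: 250 μL + 3.5 mL = 3750 μL total → factor 3750/250 = 15
Step 5: 50-fold → factor 50
Dilution factor to tube A = 20; to tube E = 1.44 × 10^6
[tube A]/[tube E] = (factor to tube E)/(factor to tube A) = 1.44 × 10^6/20 = 7.20 × 10^4

7.20 × 10^4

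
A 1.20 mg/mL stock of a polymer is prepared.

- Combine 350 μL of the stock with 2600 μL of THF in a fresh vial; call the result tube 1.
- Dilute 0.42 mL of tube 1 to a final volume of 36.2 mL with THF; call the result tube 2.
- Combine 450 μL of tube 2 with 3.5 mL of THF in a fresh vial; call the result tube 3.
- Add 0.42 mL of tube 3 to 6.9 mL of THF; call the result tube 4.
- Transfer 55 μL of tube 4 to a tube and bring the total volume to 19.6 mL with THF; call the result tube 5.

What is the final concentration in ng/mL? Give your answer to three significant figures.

Step 1: 350 μL + 2600 μL = 2950 μL total → factor 2950/350 = 8.4286
Step 2: 0.42 mL brought to 36.2 mL → factor 36.2/0.42 = 86.19
Step 3: 450 μL + 3.5 mL = 3950 μL total → factor 3950/450 = 8.7778
Step 4: 0.42 mL + 6.9 mL = 7.32 mL total → factor 7.32/0.42 = 17.429
Step 5: 55 μL brought to 19.6 mL → factor 19600/55 = 356.36
Overall dilution factor = 8.4286 × 86.19 × 8.7778 × 17.429 × 356.36 = 3.9605 × 10^7
Final = 1.20 mg/mL / 3.9605 × 10^7 = 3.030 × 10^-8 mg/mL = 0.0303 ng/mL

0.0303 ng/mL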